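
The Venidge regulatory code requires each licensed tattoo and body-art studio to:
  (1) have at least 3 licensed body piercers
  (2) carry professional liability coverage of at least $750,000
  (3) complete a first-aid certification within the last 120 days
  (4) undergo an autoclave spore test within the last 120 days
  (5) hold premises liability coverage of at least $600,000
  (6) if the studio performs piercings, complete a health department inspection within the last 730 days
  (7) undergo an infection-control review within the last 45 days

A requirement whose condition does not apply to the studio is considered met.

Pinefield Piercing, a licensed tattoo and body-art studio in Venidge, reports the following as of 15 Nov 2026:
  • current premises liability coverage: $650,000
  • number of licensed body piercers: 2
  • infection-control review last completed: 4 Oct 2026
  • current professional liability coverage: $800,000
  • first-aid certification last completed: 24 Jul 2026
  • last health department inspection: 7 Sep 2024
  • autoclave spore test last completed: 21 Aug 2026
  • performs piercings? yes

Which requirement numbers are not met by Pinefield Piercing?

1, 6

1. licensed body piercers 2 < 3 → not met
2. professional liability coverage $800,000 ≥ $750,000 → met
3. first-aid certification 114 days ago vs limit 120 → met
4. autoclave spore test 86 days ago vs limit 120 → met
5. premises liability coverage $650,000 ≥ $600,000 → met
6. condition 'performs piercings' holds; health department inspection 799 days ago vs limit 730 → not met
7. infection-control review 42 days ago vs limit 45 → met
Not met: 1, 6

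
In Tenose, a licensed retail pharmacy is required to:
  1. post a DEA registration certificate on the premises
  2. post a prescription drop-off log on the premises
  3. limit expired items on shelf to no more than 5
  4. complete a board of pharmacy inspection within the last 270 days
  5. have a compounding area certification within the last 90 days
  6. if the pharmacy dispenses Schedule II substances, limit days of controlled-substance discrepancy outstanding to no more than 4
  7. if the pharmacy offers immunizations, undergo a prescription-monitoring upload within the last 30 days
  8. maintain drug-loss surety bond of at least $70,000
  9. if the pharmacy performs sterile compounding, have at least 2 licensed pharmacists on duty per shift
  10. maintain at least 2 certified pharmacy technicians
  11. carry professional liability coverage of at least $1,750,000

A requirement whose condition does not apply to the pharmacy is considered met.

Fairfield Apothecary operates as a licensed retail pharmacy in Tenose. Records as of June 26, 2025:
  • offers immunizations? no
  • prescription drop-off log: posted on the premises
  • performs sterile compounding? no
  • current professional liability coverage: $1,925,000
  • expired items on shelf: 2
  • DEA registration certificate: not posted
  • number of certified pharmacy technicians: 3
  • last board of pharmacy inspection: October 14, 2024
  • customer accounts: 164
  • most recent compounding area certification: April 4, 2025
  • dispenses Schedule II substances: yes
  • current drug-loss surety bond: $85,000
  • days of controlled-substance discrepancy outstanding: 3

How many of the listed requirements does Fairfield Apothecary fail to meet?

1. DEA registration certificate absent → not met
2. prescription drop-off log present → met
3. expired items on shelf 2 ≤ 5 → met
4. board of pharmacy inspection 255 days ago vs limit 270 → met
5. compounding area certification 83 days ago vs limit 90 → met
6. condition 'dispenses Schedule II substances' holds; days of controlled-substance discrepancy outstanding 3 ≤ 4 → met
7. condition 'offers immunizations' does not hold → requirement n/a → met
8. drug-loss surety bond $85,000 ≥ $70,000 → met
9. condition 'performs sterile compounding' does not hold → requirement n/a → met
10. certified pharmacy technicians 3 ≥ 2 → met
11. professional liability coverage $1,925,000 ≥ $1,750,000 → met
Not met: 1 of 11

1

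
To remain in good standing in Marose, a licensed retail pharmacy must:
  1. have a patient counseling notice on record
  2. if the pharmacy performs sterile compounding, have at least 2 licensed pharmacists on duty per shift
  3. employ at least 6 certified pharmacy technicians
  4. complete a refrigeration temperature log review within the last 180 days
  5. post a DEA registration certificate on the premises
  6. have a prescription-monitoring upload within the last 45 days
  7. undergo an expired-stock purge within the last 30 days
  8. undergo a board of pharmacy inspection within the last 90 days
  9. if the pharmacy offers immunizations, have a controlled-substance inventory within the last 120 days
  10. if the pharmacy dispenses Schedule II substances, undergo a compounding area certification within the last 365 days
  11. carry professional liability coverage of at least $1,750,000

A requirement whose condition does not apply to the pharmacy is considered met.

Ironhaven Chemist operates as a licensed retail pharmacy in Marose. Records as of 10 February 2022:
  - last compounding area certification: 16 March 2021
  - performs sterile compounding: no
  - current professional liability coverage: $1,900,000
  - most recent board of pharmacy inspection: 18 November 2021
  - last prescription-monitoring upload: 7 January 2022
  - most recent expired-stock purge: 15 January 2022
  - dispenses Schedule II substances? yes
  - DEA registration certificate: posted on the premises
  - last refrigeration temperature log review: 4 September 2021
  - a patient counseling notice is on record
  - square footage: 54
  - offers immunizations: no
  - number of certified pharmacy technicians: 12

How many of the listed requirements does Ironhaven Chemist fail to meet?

0

1. patient counseling notice present → met
2. condition 'performs sterile compounding' does not hold → requirement n/a → met
3. certified pharmacy technicians 12 ≥ 6 → met
4. refrigeration temperature log review 159 days ago vs limit 180 → met
5. DEA registration certificate present → met
6. prescription-monitoring upload 34 days ago vs limit 45 → met
7. expired-stock purge 26 days ago vs limit 30 → met
8. board of pharmacy inspection 84 days ago vs limit 90 → met
9. condition 'offers immunizations' does not hold → requirement n/a → met
10. condition 'dispenses Schedule II substances' holds; compounding area certification 331 days ago vs limit 365 → met
11. professional liability coverage $1,900,000 ≥ $1,750,000 → met
Not met: 0 of 11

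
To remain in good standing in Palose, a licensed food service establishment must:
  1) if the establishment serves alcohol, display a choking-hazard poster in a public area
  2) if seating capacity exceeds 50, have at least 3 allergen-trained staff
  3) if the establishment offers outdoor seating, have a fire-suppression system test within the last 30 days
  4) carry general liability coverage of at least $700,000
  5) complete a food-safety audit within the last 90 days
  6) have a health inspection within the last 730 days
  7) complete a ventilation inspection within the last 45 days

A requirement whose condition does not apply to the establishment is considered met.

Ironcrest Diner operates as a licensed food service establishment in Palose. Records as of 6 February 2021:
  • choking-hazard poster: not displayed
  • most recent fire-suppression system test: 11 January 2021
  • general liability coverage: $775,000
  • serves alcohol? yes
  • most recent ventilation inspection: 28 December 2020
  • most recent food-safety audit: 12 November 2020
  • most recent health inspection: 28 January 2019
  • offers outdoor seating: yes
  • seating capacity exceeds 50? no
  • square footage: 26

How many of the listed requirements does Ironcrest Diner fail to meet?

1. condition 'serves alcohol' holds; choking-hazard poster absent → not met
2. condition 'seating capacity exceeds 50' does not hold → requirement n/a → met
3. condition 'offers outdoor seating' holds; fire-suppression system test 26 days ago vs limit 30 → met
4. general liability coverage $775,000 ≥ $700,000 → met
5. food-safety audit 86 days ago vs limit 90 → met
6. health inspection 740 days ago vs limit 730 → not met
7. ventilation inspection 40 days ago vs limit 45 → met
Not met: 2 of 7

2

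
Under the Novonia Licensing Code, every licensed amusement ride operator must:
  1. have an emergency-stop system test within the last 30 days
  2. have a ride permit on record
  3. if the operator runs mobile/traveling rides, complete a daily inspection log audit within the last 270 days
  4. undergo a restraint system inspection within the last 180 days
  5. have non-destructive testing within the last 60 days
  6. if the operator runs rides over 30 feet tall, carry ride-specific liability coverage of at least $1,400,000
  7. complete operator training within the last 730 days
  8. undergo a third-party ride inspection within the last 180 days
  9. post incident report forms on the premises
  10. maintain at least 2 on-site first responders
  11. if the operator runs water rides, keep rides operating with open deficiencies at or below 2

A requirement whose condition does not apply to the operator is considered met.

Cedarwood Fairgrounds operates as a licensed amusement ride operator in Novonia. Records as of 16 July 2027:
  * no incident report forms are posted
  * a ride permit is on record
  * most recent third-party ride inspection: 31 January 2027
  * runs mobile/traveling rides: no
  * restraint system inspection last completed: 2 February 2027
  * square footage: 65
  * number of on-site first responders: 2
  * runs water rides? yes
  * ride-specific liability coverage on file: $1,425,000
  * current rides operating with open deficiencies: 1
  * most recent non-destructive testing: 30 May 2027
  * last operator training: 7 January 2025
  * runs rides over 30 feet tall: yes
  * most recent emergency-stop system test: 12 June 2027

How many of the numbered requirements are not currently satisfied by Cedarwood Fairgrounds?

3

1. emergency-stop system test 34 days ago vs limit 30 → not met
2. ride permit present → met
3. condition 'runs mobile/traveling rides' does not hold → requirement n/a → met
4. restraint system inspection 164 days ago vs limit 180 → met
5. non-destructive testing 47 days ago vs limit 60 → met
6. condition 'runs rides over 30 feet tall' holds; ride-specific liability coverage $1,425,000 ≥ $1,400,000 → met
7. operator training 920 days ago vs limit 730 → not met
8. third-party ride inspection 166 days ago vs limit 180 → met
9. incident report forms absent → not met
10. on-site first responders 2 ≥ 2 → met
11. condition 'runs water rides' holds; rides operating with open deficiencies 1 ≤ 2 → met
Not met: 3 of 11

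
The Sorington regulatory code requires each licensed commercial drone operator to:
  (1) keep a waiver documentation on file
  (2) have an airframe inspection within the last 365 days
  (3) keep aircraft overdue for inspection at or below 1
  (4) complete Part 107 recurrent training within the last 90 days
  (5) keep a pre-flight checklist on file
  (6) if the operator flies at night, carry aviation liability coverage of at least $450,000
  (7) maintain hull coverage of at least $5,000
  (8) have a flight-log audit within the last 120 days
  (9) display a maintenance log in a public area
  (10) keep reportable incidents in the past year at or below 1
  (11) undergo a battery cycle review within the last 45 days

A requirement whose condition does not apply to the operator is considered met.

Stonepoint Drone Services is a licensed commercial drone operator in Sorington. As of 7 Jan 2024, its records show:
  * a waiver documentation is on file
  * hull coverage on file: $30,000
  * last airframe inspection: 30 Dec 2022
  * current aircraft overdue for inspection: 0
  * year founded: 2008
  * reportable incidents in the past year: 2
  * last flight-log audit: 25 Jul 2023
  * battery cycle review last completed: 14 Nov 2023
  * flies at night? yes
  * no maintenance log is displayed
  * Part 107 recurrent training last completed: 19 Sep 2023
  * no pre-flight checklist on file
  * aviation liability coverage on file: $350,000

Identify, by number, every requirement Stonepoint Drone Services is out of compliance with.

1. waiver documentation present → met
2. airframe inspection 373 days ago vs limit 365 → not met
3. aircraft overdue for inspection 0 ≤ 1 → met
4. Part 107 recurrent training 110 days ago vs limit 90 → not met
5. pre-flight checklist absent → not met
6. condition 'flies at night' holds; aviation liability coverage $350,000 < $450,000 → not met
7. hull coverage $30,000 ≥ $5,000 → met
8. flight-log audit 166 days ago vs limit 120 → not met
9. maintenance log absent → not met
10. reportable incidents in the past year 2 > 1 → not met
11. battery cycle review 54 days ago vs limit 45 → not met
Not met: 2, 4, 5, 6, 8, 9, 10, 11

2, 4, 5, 6, 8, 9, 10, 11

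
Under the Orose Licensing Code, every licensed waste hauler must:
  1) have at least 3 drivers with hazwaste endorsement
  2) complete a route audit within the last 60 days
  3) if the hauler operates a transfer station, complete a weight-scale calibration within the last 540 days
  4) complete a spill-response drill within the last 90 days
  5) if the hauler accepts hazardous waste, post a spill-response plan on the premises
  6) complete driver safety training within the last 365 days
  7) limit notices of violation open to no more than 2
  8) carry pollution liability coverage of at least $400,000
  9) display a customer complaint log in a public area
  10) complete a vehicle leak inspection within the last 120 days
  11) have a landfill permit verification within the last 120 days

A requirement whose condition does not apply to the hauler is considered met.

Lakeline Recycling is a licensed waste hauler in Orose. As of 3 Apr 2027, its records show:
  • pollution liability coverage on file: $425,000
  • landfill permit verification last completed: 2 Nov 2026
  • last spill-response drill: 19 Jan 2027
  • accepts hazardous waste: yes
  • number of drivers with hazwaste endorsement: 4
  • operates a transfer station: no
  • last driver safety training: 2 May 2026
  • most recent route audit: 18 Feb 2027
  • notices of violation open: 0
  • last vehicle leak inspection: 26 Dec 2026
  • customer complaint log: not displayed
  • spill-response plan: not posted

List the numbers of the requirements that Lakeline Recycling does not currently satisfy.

5, 9, 11

1. drivers with hazwaste endorsement 4 ≥ 3 → met
2. route audit 44 days ago vs limit 60 → met
3. condition 'operates a transfer station' does not hold → requirement n/a → met
4. spill-response drill 74 days ago vs limit 90 → met
5. condition 'accepts hazardous waste' holds; spill-response plan absent → not met
6. driver safety training 336 days ago vs limit 365 → met
7. notices of violation open 0 ≤ 2 → met
8. pollution liability coverage $425,000 ≥ $400,000 → met
9. customer complaint log absent → not met
10. vehicle leak inspection 98 days ago vs limit 120 → met
11. landfill permit verification 152 days ago vs limit 120 → not met
Not met: 5, 9, 11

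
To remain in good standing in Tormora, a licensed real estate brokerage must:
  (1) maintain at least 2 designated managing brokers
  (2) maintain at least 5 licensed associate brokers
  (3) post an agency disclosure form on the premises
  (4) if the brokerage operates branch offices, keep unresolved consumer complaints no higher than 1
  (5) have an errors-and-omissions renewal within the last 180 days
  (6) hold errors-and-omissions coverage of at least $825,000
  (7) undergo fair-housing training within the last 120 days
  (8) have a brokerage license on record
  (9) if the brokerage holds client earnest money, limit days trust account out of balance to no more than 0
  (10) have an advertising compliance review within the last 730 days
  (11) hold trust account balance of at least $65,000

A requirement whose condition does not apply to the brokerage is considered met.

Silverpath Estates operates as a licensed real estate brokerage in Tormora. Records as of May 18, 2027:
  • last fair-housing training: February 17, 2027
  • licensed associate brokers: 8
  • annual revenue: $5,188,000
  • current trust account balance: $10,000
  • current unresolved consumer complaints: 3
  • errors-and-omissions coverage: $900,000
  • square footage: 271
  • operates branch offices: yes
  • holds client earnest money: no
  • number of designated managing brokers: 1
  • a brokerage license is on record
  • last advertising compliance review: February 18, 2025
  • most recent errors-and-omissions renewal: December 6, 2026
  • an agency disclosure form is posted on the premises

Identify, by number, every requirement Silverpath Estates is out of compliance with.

1. designated managing brokers 1 < 2 → not met
2. licensed associate brokers 8 ≥ 5 → met
3. agency disclosure form present → met
4. condition 'operates branch offices' holds; unresolved consumer complaints 3 > 1 → not met
5. errors-and-omissions renewal 163 days ago vs limit 180 → met
6. errors-and-omissions coverage $900,000 ≥ $825,000 → met
7. fair-housing training 90 days ago vs limit 120 → met
8. brokerage license present → met
9. condition 'holds client earnest money' does not hold → requirement n/a → met
10. advertising compliance review 819 days ago vs limit 730 → not met
11. trust account balance $10,000 < $65,000 → not met
Not met: 1, 4, 10, 11

1, 4, 10, 11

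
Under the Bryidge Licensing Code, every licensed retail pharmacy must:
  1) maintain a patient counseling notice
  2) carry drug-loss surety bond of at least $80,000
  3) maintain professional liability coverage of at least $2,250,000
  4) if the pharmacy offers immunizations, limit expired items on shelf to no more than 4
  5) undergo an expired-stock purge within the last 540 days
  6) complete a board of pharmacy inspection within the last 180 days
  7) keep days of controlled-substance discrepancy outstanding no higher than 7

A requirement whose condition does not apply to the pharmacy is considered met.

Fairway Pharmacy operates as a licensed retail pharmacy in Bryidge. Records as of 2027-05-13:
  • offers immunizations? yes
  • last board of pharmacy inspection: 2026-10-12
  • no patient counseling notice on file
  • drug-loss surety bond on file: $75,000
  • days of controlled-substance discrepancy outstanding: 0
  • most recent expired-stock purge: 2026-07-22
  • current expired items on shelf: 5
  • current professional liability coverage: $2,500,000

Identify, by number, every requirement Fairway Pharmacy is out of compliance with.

1, 2, 4, 6

1. patient counseling notice absent → not met
2. drug-loss surety bond $75,000 < $80,000 → not met
3. professional liability coverage $2,500,000 ≥ $2,250,000 → met
4. condition 'offers immunizations' holds; expired items on shelf 5 > 4 → not met
5. expired-stock purge 295 days ago vs limit 540 → met
6. board of pharmacy inspection 213 days ago vs limit 180 → not met
7. days of controlled-substance discrepancy outstanding 0 ≤ 7 → met
Not met: 1, 2, 4, 6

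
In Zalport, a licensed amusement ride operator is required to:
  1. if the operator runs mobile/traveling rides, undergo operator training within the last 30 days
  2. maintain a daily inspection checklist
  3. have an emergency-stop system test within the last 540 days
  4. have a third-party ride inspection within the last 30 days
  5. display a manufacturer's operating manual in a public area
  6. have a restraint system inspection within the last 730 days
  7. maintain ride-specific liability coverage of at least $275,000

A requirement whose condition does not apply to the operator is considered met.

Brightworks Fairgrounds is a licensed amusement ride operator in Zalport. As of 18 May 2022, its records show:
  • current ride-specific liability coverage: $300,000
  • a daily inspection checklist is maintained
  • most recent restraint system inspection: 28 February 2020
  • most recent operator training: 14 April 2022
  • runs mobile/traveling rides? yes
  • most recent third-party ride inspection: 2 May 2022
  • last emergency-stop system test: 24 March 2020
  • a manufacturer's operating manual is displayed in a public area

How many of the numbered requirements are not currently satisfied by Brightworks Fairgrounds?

3

1. condition 'runs mobile/traveling rides' holds; operator training 34 days ago vs limit 30 → not met
2. daily inspection checklist present → met
3. emergency-stop system test 785 days ago vs limit 540 → not met
4. third-party ride inspection 16 days ago vs limit 30 → met
5. manufacturer's operating manual present → met
6. restraint system inspection 810 days ago vs limit 730 → not met
7. ride-specific liability coverage $300,000 ≥ $275,000 → met
Not met: 3 of 7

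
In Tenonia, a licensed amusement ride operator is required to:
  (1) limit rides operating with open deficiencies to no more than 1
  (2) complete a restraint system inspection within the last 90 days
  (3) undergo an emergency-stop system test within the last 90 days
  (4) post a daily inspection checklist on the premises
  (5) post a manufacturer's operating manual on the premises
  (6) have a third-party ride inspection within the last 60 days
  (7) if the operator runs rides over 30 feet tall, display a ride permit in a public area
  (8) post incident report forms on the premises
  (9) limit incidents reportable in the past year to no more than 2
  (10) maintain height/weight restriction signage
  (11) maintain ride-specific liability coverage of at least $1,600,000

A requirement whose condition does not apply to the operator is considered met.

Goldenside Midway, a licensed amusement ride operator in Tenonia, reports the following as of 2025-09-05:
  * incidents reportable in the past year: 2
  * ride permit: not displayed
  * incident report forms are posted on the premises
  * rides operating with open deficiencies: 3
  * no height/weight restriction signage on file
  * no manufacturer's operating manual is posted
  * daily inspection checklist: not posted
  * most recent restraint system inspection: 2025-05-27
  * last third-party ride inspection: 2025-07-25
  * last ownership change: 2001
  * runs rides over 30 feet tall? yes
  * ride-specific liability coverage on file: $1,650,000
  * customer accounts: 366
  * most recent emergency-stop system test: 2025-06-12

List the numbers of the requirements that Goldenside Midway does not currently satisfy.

1, 2, 4, 5, 7, 10

1. rides operating with open deficiencies 3 > 1 → not met
2. restraint system inspection 101 days ago vs limit 90 → not met
3. emergency-stop system test 85 days ago vs limit 90 → met
4. daily inspection checklist absent → not met
5. manufacturer's operating manual absent → not met
6. third-party ride inspection 42 days ago vs limit 60 → met
7. condition 'runs rides over 30 feet tall' holds; ride permit absent → not met
8. incident report forms present → met
9. incidents reportable in the past year 2 ≤ 2 → met
10. height/weight restriction signage absent → not met
11. ride-specific liability coverage $1,650,000 ≥ $1,600,000 → met
Not met: 1, 2, 4, 5, 7, 10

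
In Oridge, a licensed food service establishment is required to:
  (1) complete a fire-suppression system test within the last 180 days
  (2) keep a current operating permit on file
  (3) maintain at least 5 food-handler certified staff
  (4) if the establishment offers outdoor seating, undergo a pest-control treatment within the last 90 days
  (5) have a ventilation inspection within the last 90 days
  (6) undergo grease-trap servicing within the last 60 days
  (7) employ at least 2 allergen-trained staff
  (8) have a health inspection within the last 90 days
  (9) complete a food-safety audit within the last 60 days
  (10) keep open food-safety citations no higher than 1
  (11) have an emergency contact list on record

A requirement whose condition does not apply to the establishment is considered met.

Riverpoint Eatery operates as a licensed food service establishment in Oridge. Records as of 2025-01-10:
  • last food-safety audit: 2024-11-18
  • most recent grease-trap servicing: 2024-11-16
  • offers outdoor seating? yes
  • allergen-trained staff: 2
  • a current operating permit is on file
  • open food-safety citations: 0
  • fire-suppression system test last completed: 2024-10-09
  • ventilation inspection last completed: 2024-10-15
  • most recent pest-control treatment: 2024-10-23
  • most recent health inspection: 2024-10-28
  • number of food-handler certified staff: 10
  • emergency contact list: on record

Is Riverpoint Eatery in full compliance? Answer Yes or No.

Yes

1. fire-suppression system test 93 days ago vs limit 180 → met
2. current operating permit present → met
3. food-handler certified staff 10 ≥ 5 → met
4. condition 'offers outdoor seating' holds; pest-control treatment 79 days ago vs limit 90 → met
5. ventilation inspection 87 days ago vs limit 90 → met
6. grease-trap servicing 55 days ago vs limit 60 → met
7. allergen-trained staff 2 ≥ 2 → met
8. health inspection 74 days ago vs limit 90 → met
9. food-safety audit 53 days ago vs limit 60 → met
10. open food-safety citations 0 ≤ 1 → met
11. emergency contact list present → met
All met.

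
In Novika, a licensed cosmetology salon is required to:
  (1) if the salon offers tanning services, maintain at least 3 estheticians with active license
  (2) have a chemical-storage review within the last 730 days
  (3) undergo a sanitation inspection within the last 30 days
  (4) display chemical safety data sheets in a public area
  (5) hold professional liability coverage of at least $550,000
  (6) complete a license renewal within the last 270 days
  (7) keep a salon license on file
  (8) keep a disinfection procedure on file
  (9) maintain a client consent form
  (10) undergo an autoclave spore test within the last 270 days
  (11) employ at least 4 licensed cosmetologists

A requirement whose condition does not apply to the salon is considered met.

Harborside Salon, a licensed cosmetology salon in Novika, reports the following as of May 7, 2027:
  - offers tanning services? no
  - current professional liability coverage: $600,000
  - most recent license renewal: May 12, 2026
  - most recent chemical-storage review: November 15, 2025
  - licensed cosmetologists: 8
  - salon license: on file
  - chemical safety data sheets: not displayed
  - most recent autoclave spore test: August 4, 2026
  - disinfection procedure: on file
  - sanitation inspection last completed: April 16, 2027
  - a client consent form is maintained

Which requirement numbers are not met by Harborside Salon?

4, 6, 10

1. condition 'offers tanning services' does not hold → requirement n/a → met
2. chemical-storage review 538 days ago vs limit 730 → met
3. sanitation inspection 21 days ago vs limit 30 → met
4. chemical safety data sheets absent → not met
5. professional liability coverage $600,000 ≥ $550,000 → met
6. license renewal 360 days ago vs limit 270 → not met
7. salon license present → met
8. disinfection procedure present → met
9. client consent form present → met
10. autoclave spore test 276 days ago vs limit 270 → not met
11. licensed cosmetologists 8 ≥ 4 → met
Not met: 4, 6, 10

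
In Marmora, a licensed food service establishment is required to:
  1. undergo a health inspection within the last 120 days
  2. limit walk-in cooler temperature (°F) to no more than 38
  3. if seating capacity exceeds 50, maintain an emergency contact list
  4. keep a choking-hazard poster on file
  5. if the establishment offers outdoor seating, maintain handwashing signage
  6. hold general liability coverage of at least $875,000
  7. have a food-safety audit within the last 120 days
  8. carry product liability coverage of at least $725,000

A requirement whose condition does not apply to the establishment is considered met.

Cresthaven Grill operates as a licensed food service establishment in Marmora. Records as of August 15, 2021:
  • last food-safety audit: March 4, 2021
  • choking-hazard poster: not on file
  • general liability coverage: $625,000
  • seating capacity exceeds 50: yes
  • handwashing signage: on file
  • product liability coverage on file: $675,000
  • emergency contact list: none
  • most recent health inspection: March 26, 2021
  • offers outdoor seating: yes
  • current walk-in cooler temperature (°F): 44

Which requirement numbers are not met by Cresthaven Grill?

1. health inspection 142 days ago vs limit 120 → not met
2. walk-in cooler temperature (°F) 44 > 38 → not met
3. condition 'seating capacity exceeds 50' holds; emergency contact list absent → not met
4. choking-hazard poster absent → not met
5. condition 'offers outdoor seating' holds; handwashing signage present → met
6. general liability coverage $625,000 < $875,000 → not met
7. food-safety audit 164 days ago vs limit 120 → not met
8. product liability coverage $675,000 < $725,000 → not met
Not met: 1, 2, 3, 4, 6, 7, 8

1, 2, 3, 4, 6, 7, 8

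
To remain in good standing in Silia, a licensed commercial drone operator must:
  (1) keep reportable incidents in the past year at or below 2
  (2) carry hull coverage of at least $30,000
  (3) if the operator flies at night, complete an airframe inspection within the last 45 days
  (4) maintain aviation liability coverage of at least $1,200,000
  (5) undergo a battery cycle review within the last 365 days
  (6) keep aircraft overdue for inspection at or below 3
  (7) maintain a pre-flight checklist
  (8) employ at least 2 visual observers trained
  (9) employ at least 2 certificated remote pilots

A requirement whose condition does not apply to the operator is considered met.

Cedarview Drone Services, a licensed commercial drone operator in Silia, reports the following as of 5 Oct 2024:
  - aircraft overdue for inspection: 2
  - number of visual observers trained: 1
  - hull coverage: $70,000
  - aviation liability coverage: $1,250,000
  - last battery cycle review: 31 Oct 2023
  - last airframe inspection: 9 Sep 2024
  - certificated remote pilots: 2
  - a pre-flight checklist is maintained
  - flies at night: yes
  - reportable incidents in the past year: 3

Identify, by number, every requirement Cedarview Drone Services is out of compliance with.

1, 8

1. reportable incidents in the past year 3 > 2 → not met
2. hull coverage $70,000 ≥ $30,000 → met
3. condition 'flies at night' holds; airframe inspection 26 days ago vs limit 45 → met
4. aviation liability coverage $1,250,000 ≥ $1,200,000 → met
5. battery cycle review 340 days ago vs limit 365 → met
6. aircraft overdue for inspection 2 ≤ 3 → met
7. pre-flight checklist present → met
8. visual observers trained 1 < 2 → not met
9. certificated remote pilots 2 ≥ 2 → met
Not met: 1, 8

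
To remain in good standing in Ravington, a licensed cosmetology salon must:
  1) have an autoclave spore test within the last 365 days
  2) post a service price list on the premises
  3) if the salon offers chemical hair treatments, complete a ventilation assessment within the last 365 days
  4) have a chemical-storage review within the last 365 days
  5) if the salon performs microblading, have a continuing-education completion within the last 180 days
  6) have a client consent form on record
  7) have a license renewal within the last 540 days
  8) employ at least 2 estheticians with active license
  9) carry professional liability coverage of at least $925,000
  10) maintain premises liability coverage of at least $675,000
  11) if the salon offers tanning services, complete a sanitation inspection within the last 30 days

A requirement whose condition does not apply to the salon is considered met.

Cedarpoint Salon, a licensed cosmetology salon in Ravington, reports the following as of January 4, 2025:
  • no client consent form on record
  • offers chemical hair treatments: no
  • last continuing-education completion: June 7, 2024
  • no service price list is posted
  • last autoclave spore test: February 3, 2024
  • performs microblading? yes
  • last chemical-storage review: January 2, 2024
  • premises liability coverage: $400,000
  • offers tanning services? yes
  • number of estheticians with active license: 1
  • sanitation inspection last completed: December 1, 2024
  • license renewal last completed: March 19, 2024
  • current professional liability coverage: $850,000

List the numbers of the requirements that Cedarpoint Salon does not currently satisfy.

1. autoclave spore test 336 days ago vs limit 365 → met
2. service price list absent → not met
3. condition 'offers chemical hair treatments' does not hold → requirement n/a → met
4. chemical-storage review 368 days ago vs limit 365 → not met
5. condition 'performs microblading' holds; continuing-education completion 211 days ago vs limit 180 → not met
6. client consent form absent → not met
7. license renewal 291 days ago vs limit 540 → met
8. estheticians with active license 1 < 2 → not met
9. professional liability coverage $850,000 < $925,000 → not met
10. premises liability coverage $400,000 < $675,000 → not met
11. condition 'offers tanning services' holds; sanitation inspection 34 days ago vs limit 30 → not met
Not met: 2, 4, 5, 6, 8, 9, 10, 11

2, 4, 5, 6, 8, 9, 10, 11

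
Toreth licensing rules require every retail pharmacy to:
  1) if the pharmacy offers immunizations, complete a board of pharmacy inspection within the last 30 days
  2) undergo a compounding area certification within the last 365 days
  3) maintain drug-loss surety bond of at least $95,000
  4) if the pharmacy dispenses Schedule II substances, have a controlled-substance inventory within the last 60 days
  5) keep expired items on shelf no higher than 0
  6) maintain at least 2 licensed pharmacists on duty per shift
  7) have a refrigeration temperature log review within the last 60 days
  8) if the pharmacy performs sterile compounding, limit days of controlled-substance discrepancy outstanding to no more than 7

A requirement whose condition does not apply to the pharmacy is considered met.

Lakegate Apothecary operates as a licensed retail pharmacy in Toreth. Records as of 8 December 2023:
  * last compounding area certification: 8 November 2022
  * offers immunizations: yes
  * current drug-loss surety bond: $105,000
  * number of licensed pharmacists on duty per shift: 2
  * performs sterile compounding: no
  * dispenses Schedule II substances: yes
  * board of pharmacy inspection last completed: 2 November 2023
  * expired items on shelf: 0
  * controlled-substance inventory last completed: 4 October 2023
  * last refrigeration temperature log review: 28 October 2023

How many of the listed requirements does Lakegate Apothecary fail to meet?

3

1. condition 'offers immunizations' holds; board of pharmacy inspection 36 days ago vs limit 30 → not met
2. compounding area certification 395 days ago vs limit 365 → not met
3. drug-loss surety bond $105,000 ≥ $95,000 → met
4. condition 'dispenses Schedule II substances' holds; controlled-substance inventory 65 days ago vs limit 60 → not met
5. expired items on shelf 0 ≤ 0 → met
6. licensed pharmacists on duty per shift 2 ≥ 2 → met
7. refrigeration temperature log review 41 days ago vs limit 60 → met
8. condition 'performs sterile compounding' does not hold → requirement n/a → met
Not met: 3 of 8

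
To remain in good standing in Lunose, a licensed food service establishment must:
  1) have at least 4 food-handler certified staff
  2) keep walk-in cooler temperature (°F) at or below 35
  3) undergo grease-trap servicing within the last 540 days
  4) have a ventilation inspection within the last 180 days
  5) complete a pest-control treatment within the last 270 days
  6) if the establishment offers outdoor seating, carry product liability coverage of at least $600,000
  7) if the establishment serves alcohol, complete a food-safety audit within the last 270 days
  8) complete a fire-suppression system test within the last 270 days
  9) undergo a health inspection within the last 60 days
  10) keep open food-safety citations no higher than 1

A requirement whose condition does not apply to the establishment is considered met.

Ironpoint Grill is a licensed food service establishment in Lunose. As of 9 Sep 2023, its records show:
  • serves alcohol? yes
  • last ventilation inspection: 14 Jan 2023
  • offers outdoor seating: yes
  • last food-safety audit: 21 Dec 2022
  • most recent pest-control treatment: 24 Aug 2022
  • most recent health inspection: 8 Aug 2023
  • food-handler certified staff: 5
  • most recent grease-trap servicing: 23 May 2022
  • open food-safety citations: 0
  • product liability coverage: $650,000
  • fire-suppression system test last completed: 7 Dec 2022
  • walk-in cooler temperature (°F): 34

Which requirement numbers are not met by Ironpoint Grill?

1. food-handler certified staff 5 ≥ 4 → met
2. walk-in cooler temperature (°F) 34 ≤ 35 → met
3. grease-trap servicing 474 days ago vs limit 540 → met
4. ventilation inspection 238 days ago vs limit 180 → not met
5. pest-control treatment 381 days ago vs limit 270 → not met
6. condition 'offers outdoor seating' holds; product liability coverage $650,000 ≥ $600,000 → met
7. condition 'serves alcohol' holds; food-safety audit 262 days ago vs limit 270 → met
8. fire-suppression system test 276 days ago vs limit 270 → not met
9. health inspection 32 days ago vs limit 60 → met
10. open food-safety citations 0 ≤ 1 → met
Not met: 4, 5, 8

4, 5, 8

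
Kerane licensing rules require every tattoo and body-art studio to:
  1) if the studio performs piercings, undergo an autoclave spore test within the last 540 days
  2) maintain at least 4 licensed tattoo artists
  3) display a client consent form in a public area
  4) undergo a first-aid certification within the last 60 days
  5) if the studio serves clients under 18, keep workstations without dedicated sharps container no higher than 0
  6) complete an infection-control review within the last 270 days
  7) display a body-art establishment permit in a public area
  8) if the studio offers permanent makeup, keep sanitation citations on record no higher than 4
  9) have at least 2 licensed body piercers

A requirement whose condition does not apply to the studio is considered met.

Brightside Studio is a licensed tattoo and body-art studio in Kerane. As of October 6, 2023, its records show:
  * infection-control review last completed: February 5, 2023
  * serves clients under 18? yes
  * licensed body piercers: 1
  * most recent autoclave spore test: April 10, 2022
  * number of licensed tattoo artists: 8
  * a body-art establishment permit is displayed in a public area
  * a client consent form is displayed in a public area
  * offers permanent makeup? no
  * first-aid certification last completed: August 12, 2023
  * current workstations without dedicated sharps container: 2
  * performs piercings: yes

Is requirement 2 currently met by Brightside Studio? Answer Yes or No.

2. licensed tattoo artists 8 ≥ 4 → met

Yes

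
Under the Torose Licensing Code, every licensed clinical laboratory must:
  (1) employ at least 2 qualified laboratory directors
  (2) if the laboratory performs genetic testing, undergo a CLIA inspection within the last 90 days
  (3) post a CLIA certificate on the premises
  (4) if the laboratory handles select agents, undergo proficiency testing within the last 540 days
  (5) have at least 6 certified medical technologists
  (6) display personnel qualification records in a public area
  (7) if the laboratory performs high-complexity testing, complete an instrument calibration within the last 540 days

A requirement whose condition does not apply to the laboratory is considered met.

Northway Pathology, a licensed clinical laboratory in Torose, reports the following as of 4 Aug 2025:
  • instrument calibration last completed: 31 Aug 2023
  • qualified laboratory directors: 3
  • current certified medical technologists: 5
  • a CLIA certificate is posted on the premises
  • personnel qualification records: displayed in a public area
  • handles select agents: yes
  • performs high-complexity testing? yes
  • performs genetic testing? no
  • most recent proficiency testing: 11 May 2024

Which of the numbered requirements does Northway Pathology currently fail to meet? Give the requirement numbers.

1. qualified laboratory directors 3 ≥ 2 → met
2. condition 'performs genetic testing' does not hold → requirement n/a → met
3. CLIA certificate present → met
4. condition 'handles select agents' holds; proficiency testing 450 days ago vs limit 540 → met
5. certified medical technologists 5 < 6 → not met
6. personnel qualification records present → met
7. condition 'performs high-complexity testing' holds; instrument calibration 704 days ago vs limit 540 → not met
Not met: 5, 7

5, 7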